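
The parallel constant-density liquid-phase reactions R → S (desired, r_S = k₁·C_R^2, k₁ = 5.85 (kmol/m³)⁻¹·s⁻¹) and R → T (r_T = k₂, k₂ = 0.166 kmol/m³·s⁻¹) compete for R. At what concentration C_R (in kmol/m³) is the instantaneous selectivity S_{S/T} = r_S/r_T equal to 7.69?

0.467 kmol/m³

S_{S/T} = (k₁/k₂)·C_R^2 ⇒ C_R = (S·k₂/k₁)^(0.5).
= (7.69×0.166/5.85)^(0.5) = (0.2182)^(0.5) = 0.467 kmol/m³.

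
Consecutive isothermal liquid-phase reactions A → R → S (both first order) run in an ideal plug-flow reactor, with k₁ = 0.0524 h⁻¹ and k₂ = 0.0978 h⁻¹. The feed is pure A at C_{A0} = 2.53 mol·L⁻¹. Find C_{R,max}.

At the optimum, C_{R,max}/C_{A0} = (k₁/k₂)^[k₂/(k₂−k₁)].
= (0.0524/0.0978)^(0.0978/(0.0978−0.0524)) = (0.5358)^(2.154) = 0.2607.
C_{R,max} = 0.2607×2.53 = 0.660 mol·L⁻¹.

0.660 mol·L⁻¹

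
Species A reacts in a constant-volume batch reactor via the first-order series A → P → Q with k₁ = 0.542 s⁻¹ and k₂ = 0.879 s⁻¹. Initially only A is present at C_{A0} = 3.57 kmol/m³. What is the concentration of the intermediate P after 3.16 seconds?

0.679 kmol/m³

Solving the coupled first-order balances gives C_P(t) = [k₁/(k₂−k₁)]·C_{A0}·(e^(−k₁t) − e^(−k₂t)).
e^(−k₁t) = e^(−0.542×3.16) = e^(−1.713) = 0.1804; e^(−k₂t) = e^(−2.778) = 0.06219.
C_P = 0.542×3.57/(0.879−0.542) × (0.1804−0.06219) = 5.742×0.1182 = 0.6786 kmol/m³.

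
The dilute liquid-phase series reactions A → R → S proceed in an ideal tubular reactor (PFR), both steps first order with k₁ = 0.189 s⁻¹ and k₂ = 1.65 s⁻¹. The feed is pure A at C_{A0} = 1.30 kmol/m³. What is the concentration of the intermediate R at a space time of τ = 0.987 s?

Solving the coupled first-order balances gives C_R(τ) = [k₁/(k₂−k₁)]·C_{A0}·(e^(−k₁τ) − e^(−k₂τ)).
e^(−k₁τ) = e^(−0.189×0.987) = e^(−0.1865) = 0.8298; e^(−k₂τ) = e^(−1.629) = 0.1962.
C_R = 0.189×1.30/(1.65−0.189) × (0.8298−0.1962) = 0.1682×0.6336 = 0.1066 kmol/m³.

0.107 kmol/m³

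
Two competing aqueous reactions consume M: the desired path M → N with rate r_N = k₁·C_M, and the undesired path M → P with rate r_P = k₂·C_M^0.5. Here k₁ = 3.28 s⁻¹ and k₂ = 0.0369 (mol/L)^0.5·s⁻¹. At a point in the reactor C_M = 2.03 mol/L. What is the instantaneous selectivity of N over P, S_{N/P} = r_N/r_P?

S_{N/P} = r_N/r_P = (k₁·C_M)/(k₂·C_M^0.5) = (k₁/k₂)·C_M^0.5.
= (3.28×2.030) / (0.0369×2.030^0.5) = 6.658/0.05257 = 127.

127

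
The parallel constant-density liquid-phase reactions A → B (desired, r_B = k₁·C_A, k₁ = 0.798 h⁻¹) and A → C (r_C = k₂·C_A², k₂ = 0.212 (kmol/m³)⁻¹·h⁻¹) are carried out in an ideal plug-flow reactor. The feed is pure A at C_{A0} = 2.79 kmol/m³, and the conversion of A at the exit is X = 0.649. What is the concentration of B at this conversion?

1.22 kmol/m³

C_A = C_{A0}(1−X) = 0.9793 kmol/m³.
Along a PFR/batch, dC_B/dC_A = −r_B/(r_B+r_C) = −k₁/(k₁+k₂·C_A).
Integrating from C_{A0} to C_A: C_B = (0.798/0.212)·ln[(0.798+0.212·2.79)/(0.798+0.212·0.979)] = 3.764·ln(1.389/1.006) = 1.217 kmol/m³.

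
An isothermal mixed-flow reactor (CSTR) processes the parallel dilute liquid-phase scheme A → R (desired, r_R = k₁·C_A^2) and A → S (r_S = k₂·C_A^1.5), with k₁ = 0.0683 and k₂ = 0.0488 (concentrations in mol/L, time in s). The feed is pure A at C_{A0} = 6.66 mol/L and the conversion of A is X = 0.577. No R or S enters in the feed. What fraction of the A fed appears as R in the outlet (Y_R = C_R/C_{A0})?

0.405

Exit C_A = C_{A0}(1−X) = 6.66×0.423 = 2.817 mol/L.
In a CSTR the entire volume is at exit conditions, so r_R = 0.0683×2.817^2 = 0.5421 and r_S = 0.0488×2.817^1.5 = 0.2308.
Fraction of consumed A going to R: r_R/(r_R+r_S) = 0.7014.
C_R = 0.7014·C_{A0}·X = 0.7014×6.66×0.577 = 2.70 mol/L; Y_R = C_R/C_{A0} = 0.405.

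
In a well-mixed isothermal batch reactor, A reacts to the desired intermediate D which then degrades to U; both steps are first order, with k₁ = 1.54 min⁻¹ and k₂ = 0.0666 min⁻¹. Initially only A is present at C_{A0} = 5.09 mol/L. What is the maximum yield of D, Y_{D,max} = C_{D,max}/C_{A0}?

0.868

Evaluating C_D at t_opt = ln(k₂/k₁)/(k₂−k₁) gives C_{D,max}/C_{A0} = (k₁/k₂)^[k₂/(k₂−k₁)].
= (1.54/0.0666)^(0.0666/(0.0666−1.54)) = (23.12)^(-0.04520) = 0.8676.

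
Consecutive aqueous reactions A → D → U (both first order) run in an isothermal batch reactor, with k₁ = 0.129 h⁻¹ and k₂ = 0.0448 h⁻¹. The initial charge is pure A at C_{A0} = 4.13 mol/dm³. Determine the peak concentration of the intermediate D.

Evaluating C_D at t_opt = ln(k₂/k₁)/(k₂−k₁) gives C_{D,max}/C_{A0} = (k₁/k₂)^[k₂/(k₂−k₁)].
= (0.129/0.0448)^(0.0448/(0.0448−0.129)) = (2.879)^(-0.5321) = 0.5697.
C_{D,max} = 0.5697×4.13 = 2.35 mol/dm³.

2.35 mol/dm³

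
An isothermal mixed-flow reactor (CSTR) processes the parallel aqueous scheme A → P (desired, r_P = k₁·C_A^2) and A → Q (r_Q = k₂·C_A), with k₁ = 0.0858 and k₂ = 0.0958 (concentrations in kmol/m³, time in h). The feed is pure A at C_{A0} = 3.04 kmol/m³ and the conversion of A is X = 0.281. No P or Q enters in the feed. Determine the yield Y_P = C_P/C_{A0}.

0.186

Exit C_A = C_{A0}(1−X) = 3.04×0.719 = 2.186 kmol/m³.
Rates in a CSTR are evaluated at the outlet concentration: r_P = 0.0858×2.186^2 = 0.4099, r_Q = 0.0958×2.186 = 0.2094.
Fraction of consumed A going to P: r_P/(r_P+r_Q) = 0.6619.
C_P = 0.6619·C_{A0}·X = 0.6619×3.04×0.281 = 0.565 kmol/m³; Y_P = C_P/C_{A0} = 0.186.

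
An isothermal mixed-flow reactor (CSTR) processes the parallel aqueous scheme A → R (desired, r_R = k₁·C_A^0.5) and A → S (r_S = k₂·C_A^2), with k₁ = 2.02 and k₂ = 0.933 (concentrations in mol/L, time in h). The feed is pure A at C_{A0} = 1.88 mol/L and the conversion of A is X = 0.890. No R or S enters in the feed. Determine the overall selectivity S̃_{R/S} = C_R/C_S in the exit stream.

23.0

Exit C_A = C_{A0}(1−X) = 1.88×0.110 = 0.2068 mol/L.
Rates in a CSTR are evaluated at the outlet concentration: r_R = 2.02×0.2068^0.5 = 0.9186, r_S = 0.933×0.2068^2 = 0.03990.
Overall selectivity = C_R/C_S = r_Rτ/(r_Sτ) = r_R/r_S = 23.0.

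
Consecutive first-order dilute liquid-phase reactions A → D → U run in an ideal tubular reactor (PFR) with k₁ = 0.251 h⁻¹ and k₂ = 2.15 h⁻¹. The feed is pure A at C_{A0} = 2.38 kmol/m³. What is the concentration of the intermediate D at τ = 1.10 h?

0.209 kmol/m³

For first-order series with pure A initially, C_D(τ) = k₁C_{A0}/(k₂−k₁)·(e^(−k₁τ) − e^(−k₂τ)).
e^(−k₁τ) = e^(−0.251×1.10) = e^(−0.2761) = 0.7587; e^(−k₂τ) = e^(−2.365) = 0.09395.
C_D = 0.251×2.38/(2.15−0.251) × (0.7587−0.09395) = 0.3146×0.6648 = 0.2091 kmol/m³.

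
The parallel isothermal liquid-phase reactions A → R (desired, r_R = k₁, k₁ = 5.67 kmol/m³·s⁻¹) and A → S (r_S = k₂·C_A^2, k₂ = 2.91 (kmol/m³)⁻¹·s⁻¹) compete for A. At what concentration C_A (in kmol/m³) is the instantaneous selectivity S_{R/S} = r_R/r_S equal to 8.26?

S_{R/S} = (k₁/k₂)·C_A^-2 ⇒ C_A = (S·k₂/k₁)^(-0.5).
= (8.26×2.91/5.67)^(-0.5) = (4.239)^(-0.5) = 0.486 kmol/m³.

0.486 kmol/m³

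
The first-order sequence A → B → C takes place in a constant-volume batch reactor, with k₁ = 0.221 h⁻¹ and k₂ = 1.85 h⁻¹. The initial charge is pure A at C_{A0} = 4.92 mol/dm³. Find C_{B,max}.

0.441 mol/dm³

Evaluating C_B at t_opt = ln(k₂/k₁)/(k₂−k₁) gives C_{B,max}/C_{A0} = (k₁/k₂)^[k₂/(k₂−k₁)].
= (0.221/1.85)^(1.85/(1.85−0.221)) = (0.1195)^(1.136) = 0.08954.
C_{B,max} = 0.08954×4.92 = 0.441 mol/dm³.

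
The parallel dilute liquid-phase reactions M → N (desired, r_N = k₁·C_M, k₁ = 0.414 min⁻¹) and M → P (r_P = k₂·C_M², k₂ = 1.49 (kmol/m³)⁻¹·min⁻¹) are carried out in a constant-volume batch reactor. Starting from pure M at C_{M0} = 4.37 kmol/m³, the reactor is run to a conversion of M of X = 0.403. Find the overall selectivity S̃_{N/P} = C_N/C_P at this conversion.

0.0812

C_M = C_{M0}(1−X) = 2.609 kmol/m³.
Along a PFR/batch, dC_N/dC_M = −r_N/(r_N+r_P) = −k₁/(k₁+k₂·C_M).
Integrating from C_{M0} to C_M: C_N = (0.414/1.49)·ln[(0.414+1.49·4.37)/(0.414+1.49·2.61)] = 0.2779·ln(6.925/4.301) = 0.1323 kmol/m³.
C_P = (C_{M0}−C_M)−C_N = 1.629 kmol/m³; S̃_{N/P} = 0.1323/1.629 = 0.0812.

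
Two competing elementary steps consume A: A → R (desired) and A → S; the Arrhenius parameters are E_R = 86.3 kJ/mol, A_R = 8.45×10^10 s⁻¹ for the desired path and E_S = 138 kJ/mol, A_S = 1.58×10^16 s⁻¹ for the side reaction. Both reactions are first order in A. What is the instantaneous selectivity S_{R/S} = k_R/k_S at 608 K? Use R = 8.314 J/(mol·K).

0.148

With equal orders, S_{R/S} = k_R/k_S = (A_R/A_S)·exp[(E_S−E_R)/(RT)].
(E_S−E_R)/(RT) = (138−86.3)×10³/(8.314×608) = 51700/5055 = 10.23.
k_R/k_S = (8.45×10^10/1.58×10^16)·exp(10.23) = 5.348×10^-6 × 27658 = 0.148.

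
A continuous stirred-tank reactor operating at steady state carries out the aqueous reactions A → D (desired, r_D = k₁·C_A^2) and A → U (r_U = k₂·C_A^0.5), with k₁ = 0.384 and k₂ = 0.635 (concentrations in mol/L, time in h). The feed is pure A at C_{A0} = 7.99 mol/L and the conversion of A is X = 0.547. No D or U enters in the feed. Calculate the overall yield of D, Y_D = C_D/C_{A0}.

Exit C_A = C_{A0}(1−X) = 7.99×0.453 = 3.619 mol/L.
Rates in a CSTR are evaluated at the outlet concentration: r_D = 0.384×3.619^2 = 5.031, r_U = 0.635×3.619^0.5 = 1.208.
Fraction of consumed A going to D: r_D/(r_D+r_U) = 0.8064.
C_D = 0.8064·C_{A0}·X = 0.8064×7.99×0.547 = 3.52 mol/L; Y_D = C_D/C_{A0} = 0.441.

0.441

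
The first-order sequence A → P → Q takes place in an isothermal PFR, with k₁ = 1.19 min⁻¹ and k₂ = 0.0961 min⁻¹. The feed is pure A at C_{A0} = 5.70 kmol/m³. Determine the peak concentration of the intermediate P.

At the optimum, C_{P,max}/C_{A0} = (k₁/k₂)^[k₂/(k₂−k₁)].
= (1.19/0.0961)^(0.0961/(0.0961−1.19)) = (12.38)^(-0.08785) = 0.8017.
C_{P,max} = 0.8017×5.70 = 4.57 kmol/m³.

4.57 kmol/m³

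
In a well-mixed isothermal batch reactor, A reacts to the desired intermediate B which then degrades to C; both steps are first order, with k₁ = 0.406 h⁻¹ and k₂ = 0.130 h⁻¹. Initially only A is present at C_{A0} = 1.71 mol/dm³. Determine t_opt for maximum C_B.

The intermediate peaks when r₁ = r₂, i.e. k₁e^(−k₁t) = k₂e^(−k₂t), giving t_opt = ln(k₂/k₁)/(k₂−k₁).
= ln(0.130/0.406)/(0.130−0.406) = ln(0.3202)/-0.2760 = -1.139/-0.2760 = 4.13 h.

4.13 h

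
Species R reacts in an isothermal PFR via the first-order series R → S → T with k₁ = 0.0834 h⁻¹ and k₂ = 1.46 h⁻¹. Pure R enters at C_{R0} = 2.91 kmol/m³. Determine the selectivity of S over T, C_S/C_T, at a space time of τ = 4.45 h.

0.155

For first-order series with pure R initially, C_S(τ) = k₁C_{R0}/(k₂−k₁)·(e^(−k₁τ) − e^(−k₂τ)).
e^(−k₁τ) = e^(−0.0834×4.45) = e^(−0.3711) = 0.6900; e^(−k₂τ) = e^(−6.497) = 0.001508.
C_S = 0.0834×2.91/(1.46−0.0834) × (0.6900−0.001508) = 0.1763×0.6884 = 0.1214 kmol/m³.
C_R = C_{R0}e^(−k₁τ) = 2.008 kmol/m³, so C_T = C_{R0}−C_R−C_S = 0.7809 kmol/m³; C_S/C_T = 0.155.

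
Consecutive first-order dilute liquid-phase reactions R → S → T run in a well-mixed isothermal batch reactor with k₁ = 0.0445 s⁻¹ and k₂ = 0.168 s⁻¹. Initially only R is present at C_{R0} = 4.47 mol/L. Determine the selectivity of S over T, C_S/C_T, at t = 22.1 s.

0.252

For first-order series with pure R initially, C_S(t) = k₁C_{R0}/(k₂−k₁)·(e^(−k₁t) − e^(−k₂t)).
e^(−k₁t) = e^(−0.0445×22.1) = e^(−0.9835) = 0.3740; e^(−k₂t) = e^(−3.713) = 0.02441.
C_S = 0.0445×4.47/(0.168−0.0445) × (0.3740−0.02441) = 1.611×0.3496 = 0.5631 mol/L.
C_R = C_{R0}e^(−k₁t) = 1.672 mol/L, so C_T = C_{R0}−C_R−C_S = 2.235 mol/L; C_S/C_T = 0.252.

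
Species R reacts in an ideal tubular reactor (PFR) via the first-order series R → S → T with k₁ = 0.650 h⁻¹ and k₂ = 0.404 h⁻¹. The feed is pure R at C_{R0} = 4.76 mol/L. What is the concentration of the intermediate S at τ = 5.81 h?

0.915 mol/L

For first-order series with pure R initially, C_S(τ) = k₁C_{R0}/(k₂−k₁)·(e^(−k₁τ) − e^(−k₂τ)).
e^(−k₁τ) = e^(−0.650×5.81) = e^(−3.776) = 0.02290; e^(−k₂τ) = e^(−2.347) = 0.09563.
C_S = 0.650×4.76/(0.404−0.650) × (0.02290−0.09563) = (-12.58)×(-0.07273) = 0.9147 mol/L.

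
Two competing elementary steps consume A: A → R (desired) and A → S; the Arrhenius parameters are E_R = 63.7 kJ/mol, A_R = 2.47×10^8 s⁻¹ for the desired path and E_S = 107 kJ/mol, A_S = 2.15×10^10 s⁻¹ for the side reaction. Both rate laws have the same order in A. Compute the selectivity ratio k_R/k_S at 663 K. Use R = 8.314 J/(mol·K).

29.6

Since both paths have the same order in A, the concentration cancels and S_{R/S} = k_R/k_S = (A_R/A_S)·exp[(E_S−E_R)/(RT)].
(E_S−E_R)/(RT) = (107−63.7)×10³/(8.314×663) = 43300/5512 = 7.855.
k_R/k_S = (2.47×10^8/2.15×10^10)·exp(7.855) = 0.01149 × 2579 = 29.6.
Since E_R < E_S, lowering the temperature improves selectivity toward R.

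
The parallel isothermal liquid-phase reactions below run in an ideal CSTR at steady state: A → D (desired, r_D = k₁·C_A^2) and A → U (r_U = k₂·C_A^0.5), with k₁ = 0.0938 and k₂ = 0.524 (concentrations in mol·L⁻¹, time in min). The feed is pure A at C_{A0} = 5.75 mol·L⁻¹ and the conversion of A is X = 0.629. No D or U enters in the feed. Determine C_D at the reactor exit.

Exit C_A = C_{A0}(1−X) = 5.75×0.371 = 2.133 mol·L⁻¹.
In a CSTR the entire volume is at exit conditions, so r_D = 0.0938×2.133^2 = 0.4269 and r_U = 0.524×2.133^0.5 = 0.7653.
Fraction of consumed A going to D: r_D/(r_D+r_U) = 0.3580.
C_D = 0.3580·C_{A0}·X = 0.3580×5.75×0.629 = 1.29 mol·L⁻¹.

1.29 mol·L⁻¹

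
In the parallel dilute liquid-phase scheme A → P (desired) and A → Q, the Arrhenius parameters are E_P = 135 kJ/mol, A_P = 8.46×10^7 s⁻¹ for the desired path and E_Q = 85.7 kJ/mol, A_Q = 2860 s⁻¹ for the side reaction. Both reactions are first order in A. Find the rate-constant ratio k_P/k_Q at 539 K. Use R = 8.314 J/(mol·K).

Since both paths have the same order in A, the concentration cancels and S_{P/Q} = k_P/k_Q = (A_P/A_Q)·exp[(E_Q−E_P)/(RT)].
(E_Q−E_P)/(RT) = (85.7−135)×10³/(8.314×539) = -49300/4481 = -11.00.
k_P/k_Q = (8.46×10^7/2860)·exp(-11.00) = 29580 × 1.668×10^-5 = 0.493.

0.493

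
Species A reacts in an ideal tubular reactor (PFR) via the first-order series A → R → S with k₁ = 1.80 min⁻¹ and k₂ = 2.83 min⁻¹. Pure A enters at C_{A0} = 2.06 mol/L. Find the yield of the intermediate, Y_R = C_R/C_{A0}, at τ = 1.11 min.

0.161

Solving the coupled first-order balances gives C_R(τ) = [k₁/(k₂−k₁)]·C_{A0}·(e^(−k₁τ) − e^(−k₂τ)).
e^(−k₁τ) = e^(−1.80×1.11) = e^(−1.998) = 0.1356; e^(−k₂τ) = e^(−3.141) = 0.04323.
C_R = 1.80×2.06/(2.83−1.80) × (0.1356−0.04323) = 3.600×0.09238 = 0.3326 mol/L.
Y_R = C_R/C_{A0} = 0.3326/2.06 = 0.161.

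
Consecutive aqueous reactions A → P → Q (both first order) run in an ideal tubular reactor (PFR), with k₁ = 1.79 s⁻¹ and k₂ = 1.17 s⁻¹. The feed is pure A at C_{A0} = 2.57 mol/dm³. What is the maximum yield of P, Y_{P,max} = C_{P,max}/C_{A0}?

At the optimum, C_{P,max}/C_{A0} = (k₁/k₂)^[k₂/(k₂−k₁)].
= (1.79/1.17)^(1.17/(1.17−1.79)) = (1.530)^(-1.887) = 0.4482.

0.448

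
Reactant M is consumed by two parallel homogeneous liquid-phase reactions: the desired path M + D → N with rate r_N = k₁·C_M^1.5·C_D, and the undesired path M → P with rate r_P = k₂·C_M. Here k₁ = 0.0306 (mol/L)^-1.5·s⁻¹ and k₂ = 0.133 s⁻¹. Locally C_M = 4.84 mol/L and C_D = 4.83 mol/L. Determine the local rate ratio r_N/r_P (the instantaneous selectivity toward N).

2.44

S_{N/P} = r_N/r_P = (k₁·C_M^1.5·C_D)/(k₂·C_M) = (k₁/k₂)·C_M^0.5·C_D.
= (0.0306×4.840^1.5×4.830) / (0.133×4.840) = 1.574/0.6437 = 2.44.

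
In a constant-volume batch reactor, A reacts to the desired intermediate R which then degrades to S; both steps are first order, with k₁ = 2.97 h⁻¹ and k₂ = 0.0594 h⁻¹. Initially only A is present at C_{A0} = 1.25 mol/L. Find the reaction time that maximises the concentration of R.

For first-order series the maximum of C_R occurs at t_opt = ln(k₂/k₁)/(k₂−k₁).
= ln(0.0594/2.97)/(0.0594−2.97) = ln(0.02000)/-2.911 = -3.912/-2.911 = 1.34 h.

1.34 h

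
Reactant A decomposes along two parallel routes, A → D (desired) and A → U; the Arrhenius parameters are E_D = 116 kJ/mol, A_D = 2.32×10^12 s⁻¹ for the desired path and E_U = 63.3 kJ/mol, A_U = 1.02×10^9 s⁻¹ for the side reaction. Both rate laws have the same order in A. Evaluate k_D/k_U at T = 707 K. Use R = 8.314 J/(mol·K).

0.291

Since both paths have the same order in A, the concentration cancels and S_{D/U} = k_D/k_U = (A_D/A_U)·exp[(E_U−E_D)/(RT)].
(E_U−E_D)/(RT) = (63.3−116)×10³/(8.314×707) = -52700/5878 = -8.966.
k_D/k_U = (2.32×10^12/1.02×10^9)·exp(-8.966) = 2275 × 1.277×10^-4 = 0.291.
Since E_D > E_U, raising the temperature improves selectivity toward D.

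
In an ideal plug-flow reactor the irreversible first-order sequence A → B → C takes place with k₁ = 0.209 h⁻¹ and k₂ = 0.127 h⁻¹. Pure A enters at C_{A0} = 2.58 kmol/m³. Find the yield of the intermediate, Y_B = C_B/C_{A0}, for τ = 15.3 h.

0.261

For first-order series with pure A initially, C_B(τ) = k₁C_{A0}/(k₂−k₁)·(e^(−k₁τ) − e^(−k₂τ)).
e^(−k₁τ) = e^(−0.209×15.3) = e^(−3.198) = 0.04086; e^(−k₂τ) = e^(−1.943) = 0.1433.
C_B = 0.209×2.58/(0.127−0.209) × (0.04086−0.1433) = (-6.576)×(-0.1024) = 0.6734 kmol/m³.
Y_B = C_B/C_{A0} = 0.6734/2.58 = 0.261.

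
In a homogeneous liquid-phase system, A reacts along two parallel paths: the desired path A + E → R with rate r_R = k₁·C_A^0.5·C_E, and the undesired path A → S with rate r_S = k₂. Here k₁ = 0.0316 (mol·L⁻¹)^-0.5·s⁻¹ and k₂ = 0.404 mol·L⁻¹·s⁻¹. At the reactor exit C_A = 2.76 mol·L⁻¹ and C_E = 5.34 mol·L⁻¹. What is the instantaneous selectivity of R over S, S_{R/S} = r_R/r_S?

S_{R/S} = r_R/r_S = (k₁·C_A^0.5·C_E)/(k₂) = (k₁/k₂)·C_A^0.5·C_E.
= (0.0316×2.760^0.5×5.340) / (0.404) = 0.2803/0.4040 = 0.694.

0.694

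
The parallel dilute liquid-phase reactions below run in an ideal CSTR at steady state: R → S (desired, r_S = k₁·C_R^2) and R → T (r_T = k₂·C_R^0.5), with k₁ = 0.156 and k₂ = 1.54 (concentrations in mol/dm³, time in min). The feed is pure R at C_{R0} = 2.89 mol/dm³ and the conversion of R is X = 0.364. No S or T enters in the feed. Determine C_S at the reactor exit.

0.212 mol/dm³

Exit C_R = C_{R0}(1−X) = 2.89×0.636 = 1.838 mol/dm³.
A CSTR operates uniformly at the exit composition, giving r_S = 0.5270 and r_T = 2.088 (each k·C_R^n at C_R = 1.838).
Fraction of consumed R going to S: r_S/(r_S+r_T) = 0.2016.
C_S = 0.2016·C_{R0}·X = 0.2016×2.89×0.364 = 0.212 mol/dm³.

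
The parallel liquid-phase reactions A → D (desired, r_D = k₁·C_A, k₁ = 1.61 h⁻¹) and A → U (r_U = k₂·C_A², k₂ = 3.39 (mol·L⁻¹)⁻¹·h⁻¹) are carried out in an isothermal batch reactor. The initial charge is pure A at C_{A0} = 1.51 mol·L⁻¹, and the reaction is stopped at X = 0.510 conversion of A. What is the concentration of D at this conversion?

0.233 mol·L⁻¹

C_A = C_{A0}(1−X) = 0.7399 mol·L⁻¹.
Along a PFR/batch, dC_D/dC_A = −r_D/(r_D+r_U) = −k₁/(k₁+k₂·C_A).
Integrating from C_{A0} to C_A: C_D = (1.61/3.39)·ln[(1.61+3.39·1.51)/(1.61+3.39·0.740)] = 0.4749·ln(6.729/4.118) = 0.2332 mol·L⁻¹.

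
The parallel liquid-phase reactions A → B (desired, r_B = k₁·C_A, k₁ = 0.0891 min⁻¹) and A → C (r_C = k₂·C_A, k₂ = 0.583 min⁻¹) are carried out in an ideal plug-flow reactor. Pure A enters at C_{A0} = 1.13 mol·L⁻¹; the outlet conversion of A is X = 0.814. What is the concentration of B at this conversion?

C_A = C_{A0}(1−X) = 0.2102 mol·L⁻¹.
Both paths are first order in A, so the instantaneous fraction to B is constant: dC_B/d(−C_A) = k₁/(k₁+k₂) = 0.1326.
C_B = 0.1326·(C_{A0}−C_A) = 0.1326×0.9198 = 0.122 mol·L⁻¹.

0.122 mol·L⁻¹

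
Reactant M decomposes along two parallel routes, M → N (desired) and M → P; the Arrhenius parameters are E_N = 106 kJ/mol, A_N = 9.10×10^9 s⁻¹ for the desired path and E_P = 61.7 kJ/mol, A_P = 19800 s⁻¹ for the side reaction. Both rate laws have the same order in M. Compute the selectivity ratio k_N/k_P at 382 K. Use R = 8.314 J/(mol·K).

0.402

Since both paths have the same order in M, the concentration cancels and S_{N/P} = k_N/k_P = (A_N/A_P)·exp[(E_P−E_N)/(RT)].
(E_P−E_N)/(RT) = (61.7−106)×10³/(8.314×382) = -44300/3176 = -13.95.
k_N/k_P = (9.10×10^9/19800)·exp(-13.95) = 4.596×10^5 × 8.754×10^-7 = 0.402.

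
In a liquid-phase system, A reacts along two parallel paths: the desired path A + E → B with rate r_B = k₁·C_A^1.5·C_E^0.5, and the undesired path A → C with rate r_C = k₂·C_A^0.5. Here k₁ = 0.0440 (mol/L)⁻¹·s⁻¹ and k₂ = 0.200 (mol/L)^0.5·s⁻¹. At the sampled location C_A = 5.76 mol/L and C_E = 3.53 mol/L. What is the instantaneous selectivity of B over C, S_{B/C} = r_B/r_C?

2.38

S_{B/C} = r_B/r_C = (k₁·C_A^1.5·C_E^0.5)/(k₂·C_A^0.5) = (k₁/k₂)·C_A·C_E^0.5.
= (0.0440×5.760^1.5×3.530^0.5) / (0.200×5.760^0.5) = 1.143/0.4800 = 2.38.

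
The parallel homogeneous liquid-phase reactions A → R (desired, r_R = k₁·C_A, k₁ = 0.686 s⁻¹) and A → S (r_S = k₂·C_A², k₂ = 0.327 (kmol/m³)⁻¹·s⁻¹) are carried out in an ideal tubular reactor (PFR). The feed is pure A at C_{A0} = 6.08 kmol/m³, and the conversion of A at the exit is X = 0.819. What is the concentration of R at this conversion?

1.97 kmol/m³

C_A = C_{A0}(1−X) = 1.100 kmol/m³.
Along a PFR/batch, dC_R/dC_A = −r_R/(r_R+r_S) = −k₁/(k₁+k₂·C_A).
Integrating from C_{A0} to C_A: C_R = (0.686/0.327)·ln[(0.686+0.327·6.08)/(0.686+0.327·1.10)] = 2.098·ln(2.674/1.046) = 1.969 kmol/m³.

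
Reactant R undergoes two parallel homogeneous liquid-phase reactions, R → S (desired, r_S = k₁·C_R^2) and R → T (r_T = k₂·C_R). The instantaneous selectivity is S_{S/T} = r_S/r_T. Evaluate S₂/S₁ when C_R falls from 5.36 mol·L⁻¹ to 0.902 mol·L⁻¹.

0.168

S_{S/T} = (k₁/k₂)·C_R, so S₂/S₁ = (C_{R,2}/C_{R,1}).
= 0.902/5.36 = 0.168.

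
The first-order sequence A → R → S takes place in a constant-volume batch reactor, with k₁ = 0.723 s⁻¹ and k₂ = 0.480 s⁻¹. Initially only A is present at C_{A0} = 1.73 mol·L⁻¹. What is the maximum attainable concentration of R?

0.770 mol·L⁻¹

At the optimum, C_{R,max}/C_{A0} = (k₁/k₂)^[k₂/(k₂−k₁)].
= (0.723/0.480)^(0.480/(0.480−0.723)) = (1.506)^(-1.975) = 0.4452.
C_{R,max} = 0.4452×1.73 = 0.770 mol·L⁻¹.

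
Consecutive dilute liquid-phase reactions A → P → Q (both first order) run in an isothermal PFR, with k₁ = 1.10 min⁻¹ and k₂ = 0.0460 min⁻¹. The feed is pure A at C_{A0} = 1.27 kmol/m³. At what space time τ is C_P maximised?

The intermediate peaks when r₁ = r₂, i.e. k₁e^(−k₁τ) = k₂e^(−k₂τ), giving τ_opt = ln(k₂/k₁)/(k₂−k₁).
= ln(0.0460/1.10)/(0.0460−1.10) = ln(0.04182)/-1.054 = -3.174/-1.054 = 3.01 min.

3.01 min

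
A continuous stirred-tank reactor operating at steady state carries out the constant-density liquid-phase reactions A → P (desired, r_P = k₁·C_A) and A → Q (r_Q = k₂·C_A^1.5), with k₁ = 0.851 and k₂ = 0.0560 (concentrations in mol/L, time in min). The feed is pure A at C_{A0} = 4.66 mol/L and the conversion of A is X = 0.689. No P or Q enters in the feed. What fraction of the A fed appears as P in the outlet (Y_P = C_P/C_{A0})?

0.638

Exit C_A = C_{A0}(1−X) = 4.66×0.311 = 1.449 mol/L.
In a CSTR the entire volume is at exit conditions, so r_P = 0.851×1.449 = 1.233 and r_Q = 0.0560×1.449^1.5 = 0.09770.
Fraction of consumed A going to P: r_P/(r_P+r_Q) = 0.9266.
C_P = 0.9266·C_{A0}·X = 0.9266×4.66×0.689 = 2.98 mol/L; Y_P = C_P/C_{A0} = 0.638.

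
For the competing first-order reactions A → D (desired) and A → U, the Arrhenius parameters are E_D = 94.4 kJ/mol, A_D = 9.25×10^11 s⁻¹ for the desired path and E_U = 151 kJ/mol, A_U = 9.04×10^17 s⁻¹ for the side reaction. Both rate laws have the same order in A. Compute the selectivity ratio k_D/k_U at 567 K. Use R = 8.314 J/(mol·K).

0.168

With equal orders, S_{D/U} = k_D/k_U = (A_D/A_U)·exp[(E_U−E_D)/(RT)].
(E_U−E_D)/(RT) = (151−94.4)×10³/(8.314×567) = 56600/4714 = 12.01.
k_D/k_U = (9.25×10^11/9.04×10^17)·exp(12.01) = 1.023×10^-6 × 1.638×10^5 = 0.168.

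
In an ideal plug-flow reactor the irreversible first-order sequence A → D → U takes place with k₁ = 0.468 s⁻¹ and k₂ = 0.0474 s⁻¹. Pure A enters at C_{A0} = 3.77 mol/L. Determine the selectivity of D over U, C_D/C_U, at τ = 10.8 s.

1.98

For first-order series with pure A initially, C_D(τ) = k₁C_{A0}/(k₂−k₁)·(e^(−k₁τ) − e^(−k₂τ)).
e^(−k₁τ) = e^(−0.468×10.8) = e^(−5.054) = 0.006381; e^(−k₂τ) = e^(−0.5119) = 0.5993.
C_D = 0.468×3.77/(0.0474−0.468) × (0.006381−0.5993) = (-4.195)×(-0.5930) = 2.487 mol/L.
C_A = C_{A0}e^(−k₁τ) = 0.02406 mol/L, so C_U = C_{A0}−C_A−C_D = 1.259 mol/L; C_D/C_U = 1.98.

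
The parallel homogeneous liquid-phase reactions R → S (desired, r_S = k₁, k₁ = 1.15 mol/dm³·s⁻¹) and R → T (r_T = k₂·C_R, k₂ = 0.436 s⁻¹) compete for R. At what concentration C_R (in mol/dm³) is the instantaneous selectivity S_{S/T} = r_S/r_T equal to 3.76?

S_{S/T} = (k₁/k₂)·C_R⁻¹ ⇒ C_R = (S·k₂/k₁)^(-1).
= (3.76×0.436/1.15)^(-1) = (1.426)^(-1) = 0.701 mol/dm³.

0.701 mol/dm³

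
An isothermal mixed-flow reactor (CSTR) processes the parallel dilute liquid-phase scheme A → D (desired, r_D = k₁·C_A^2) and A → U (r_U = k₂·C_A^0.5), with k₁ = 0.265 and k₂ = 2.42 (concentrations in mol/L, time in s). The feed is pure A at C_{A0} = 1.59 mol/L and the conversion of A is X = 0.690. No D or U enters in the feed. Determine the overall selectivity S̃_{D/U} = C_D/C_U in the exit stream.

Exit C_A = C_{A0}(1−X) = 1.59×0.310 = 0.4929 mol/L.
Rates in a CSTR are evaluated at the outlet concentration: r_D = 0.265×0.4929^2 = 0.06438, r_U = 2.42×0.4929^0.5 = 1.699.
Overall selectivity = C_D/C_U = r_Dτ/(r_Uτ) = r_D/r_U = 0.0379.

0.0379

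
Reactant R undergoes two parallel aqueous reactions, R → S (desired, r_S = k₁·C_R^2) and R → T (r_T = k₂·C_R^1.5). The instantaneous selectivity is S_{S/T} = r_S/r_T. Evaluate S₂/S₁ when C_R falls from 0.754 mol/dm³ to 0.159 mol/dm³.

0.459

S_{S/T} = (k₁/k₂)·C_R^0.5, so S₂/S₁ = (C_{R,2}/C_{R,1})^0.5.
= (0.159/0.754)^0.5 = (0.2109)^0.5 = 0.459.
Selectivity toward S falls as C_R falls — high-concentration operation is favoured.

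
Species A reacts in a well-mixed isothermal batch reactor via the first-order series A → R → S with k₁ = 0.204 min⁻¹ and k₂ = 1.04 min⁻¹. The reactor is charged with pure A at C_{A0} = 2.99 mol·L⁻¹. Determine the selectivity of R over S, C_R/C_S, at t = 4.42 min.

0.194

Solving the coupled first-order balances gives C_R(t) = [k₁/(k₂−k₁)]·C_{A0}·(e^(−k₁t) − e^(−k₂t)).
e^(−k₁t) = e^(−0.204×4.42) = e^(−0.9017) = 0.4059; e^(−k₂t) = e^(−4.597) = 0.01008.
C_R = 0.204×2.99/(1.04−0.204) × (0.4059−0.01008) = 0.7296×0.3958 = 0.2888 mol·L⁻¹.
C_A = C_{A0}e^(−k₁t) = 1.214 mol·L⁻¹, so C_S = C_{A0}−C_A−C_R = 1.488 mol·L⁻¹; C_R/C_S = 0.194.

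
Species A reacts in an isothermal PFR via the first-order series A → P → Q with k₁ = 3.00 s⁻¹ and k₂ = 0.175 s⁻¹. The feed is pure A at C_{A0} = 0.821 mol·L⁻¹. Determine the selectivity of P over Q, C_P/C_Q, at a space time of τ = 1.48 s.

Solving the coupled first-order balances gives C_P(τ) = [k₁/(k₂−k₁)]·C_{A0}·(e^(−k₁τ) − e^(−k₂τ)).
e^(−k₁τ) = e^(−3.00×1.48) = e^(−4.440) = 0.01180; e^(−k₂τ) = e^(−0.2590) = 0.7718.
C_P = 3.00×0.821/(0.175−3.00) × (0.01180−0.7718) = (-0.8719)×(-0.7600) = 0.6626 mol·L⁻¹.
C_A = C_{A0}e^(−k₁τ) = 0.009684 mol·L⁻¹, so C_Q = C_{A0}−C_A−C_P = 0.1487 mol·L⁻¹; C_P/C_Q = 4.46.

4.46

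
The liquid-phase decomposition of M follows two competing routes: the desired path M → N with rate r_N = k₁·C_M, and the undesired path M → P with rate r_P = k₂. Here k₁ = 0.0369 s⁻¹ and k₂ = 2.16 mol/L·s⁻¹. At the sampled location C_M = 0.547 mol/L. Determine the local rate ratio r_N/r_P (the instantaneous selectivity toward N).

S_{N/P} = r_N/r_P = (k₁·C_M)/(k₂) = (k₁/k₂)·C_M.
= (0.0369×0.5470) / (2.16) = 0.02018/2.160 = 0.00934.

0.00934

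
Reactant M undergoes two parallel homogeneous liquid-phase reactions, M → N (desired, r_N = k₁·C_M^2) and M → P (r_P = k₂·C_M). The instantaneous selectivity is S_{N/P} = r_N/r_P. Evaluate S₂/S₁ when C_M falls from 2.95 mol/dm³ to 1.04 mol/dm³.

0.353

S_{N/P} = (k₁/k₂)·C_M, so S₂/S₁ = (C_{M,2}/C_{M,1}).
= 1.04/2.95 = 0.353.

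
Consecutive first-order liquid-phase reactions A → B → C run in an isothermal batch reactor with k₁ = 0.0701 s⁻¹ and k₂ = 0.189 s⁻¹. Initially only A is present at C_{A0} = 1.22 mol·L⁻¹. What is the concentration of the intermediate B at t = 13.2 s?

For first-order series with pure A initially, C_B(t) = k₁C_{A0}/(k₂−k₁)·(e^(−k₁t) − e^(−k₂t)).
e^(−k₁t) = e^(−0.0701×13.2) = e^(−0.9253) = 0.3964; e^(−k₂t) = e^(−2.495) = 0.08251.
C_B = 0.0701×1.22/(0.189−0.0701) × (0.3964−0.08251) = 0.7193×0.3139 = 0.2258 mol·L⁻¹.

0.226 mol·L⁻¹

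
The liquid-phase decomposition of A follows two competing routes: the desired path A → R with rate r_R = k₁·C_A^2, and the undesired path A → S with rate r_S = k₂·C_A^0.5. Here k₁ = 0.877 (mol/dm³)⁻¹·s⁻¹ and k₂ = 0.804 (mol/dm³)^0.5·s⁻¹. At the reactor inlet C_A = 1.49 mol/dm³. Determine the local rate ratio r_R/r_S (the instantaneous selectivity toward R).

1.98

S_{R/S} = r_R/r_S = (k₁·C_A^2)/(k₂·C_A^0.5) = (k₁/k₂)·C_A^1.5.
= (0.877×1.490^2) / (0.804×1.490^0.5) = 1.947/0.9814 = 1.98.
Since the desired path is higher order in A, keeping C_A high (PFR or concentrated feed) favours R.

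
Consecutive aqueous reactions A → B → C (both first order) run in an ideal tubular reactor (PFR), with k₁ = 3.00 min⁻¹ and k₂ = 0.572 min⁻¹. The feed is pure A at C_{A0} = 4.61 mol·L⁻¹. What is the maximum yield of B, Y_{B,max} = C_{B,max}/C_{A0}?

0.677

Evaluating C_B at τ_opt = ln(k₂/k₁)/(k₂−k₁) gives C_{B,max}/C_{A0} = (k₁/k₂)^[k₂/(k₂−k₁)].
= (3.00/0.572)^(0.572/(0.572−3.00)) = (5.245)^(-0.2356) = 0.6768.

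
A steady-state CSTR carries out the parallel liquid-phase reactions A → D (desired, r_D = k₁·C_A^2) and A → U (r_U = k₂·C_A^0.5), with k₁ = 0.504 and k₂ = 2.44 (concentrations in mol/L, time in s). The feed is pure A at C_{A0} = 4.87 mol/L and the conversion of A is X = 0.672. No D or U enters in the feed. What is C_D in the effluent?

Exit C_A = C_{A0}(1−X) = 4.87×0.328 = 1.597 mol/L.
A CSTR operates uniformly at the exit composition, giving r_D = 1.286 and r_U = 3.084 (each k·C_A^n at C_A = 1.597).
Fraction of consumed A going to D: r_D/(r_D+r_U) = 0.2943.
C_D = 0.2943·C_{A0}·X = 0.2943×4.87×0.672 = 0.963 mol/L.

0.963 mol/L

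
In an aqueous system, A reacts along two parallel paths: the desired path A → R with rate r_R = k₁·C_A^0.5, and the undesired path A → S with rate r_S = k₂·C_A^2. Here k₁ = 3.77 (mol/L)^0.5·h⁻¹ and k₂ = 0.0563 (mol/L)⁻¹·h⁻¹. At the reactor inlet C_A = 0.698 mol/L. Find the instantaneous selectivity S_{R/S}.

S_{R/S} = r_R/r_S = (k₁·C_A^0.5)/(k₂·C_A^2) = (k₁/k₂)·C_A^-1.5.
= (3.77×0.6980^0.5) / (0.0563×0.6980^2) = 3.150/0.02743 = 115.
The undesired path is higher order in A, so low C_A (CSTR or dilute feed) favours R.

115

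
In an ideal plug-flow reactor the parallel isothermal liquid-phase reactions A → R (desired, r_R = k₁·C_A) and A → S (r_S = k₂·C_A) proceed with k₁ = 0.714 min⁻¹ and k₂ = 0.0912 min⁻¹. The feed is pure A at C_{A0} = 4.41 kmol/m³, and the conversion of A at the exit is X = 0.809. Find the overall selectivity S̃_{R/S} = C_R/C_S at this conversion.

7.83

C_A = C_{A0}(1−X) = 0.8423 kmol/m³.
Both paths are first order in A, so the instantaneous fraction to R is constant: dC_R/d(−C_A) = k₁/(k₁+k₂) = 0.8867.
C_R = 0.8867·(C_{A0}−C_A) = 0.8867×3.568 = 3.16 kmol/m³.
C_S = (C_{A0}−C_A)−C_R = 0.4041 kmol/m³; S̃_{R/S} = 3.164/0.4041 = 7.83.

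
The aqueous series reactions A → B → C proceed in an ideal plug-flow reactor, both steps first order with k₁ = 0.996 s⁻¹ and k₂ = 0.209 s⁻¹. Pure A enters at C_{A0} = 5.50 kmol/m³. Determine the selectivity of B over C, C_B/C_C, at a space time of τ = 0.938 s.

Solving the coupled first-order balances gives C_B(τ) = [k₁/(k₂−k₁)]·C_{A0}·(e^(−k₁τ) − e^(−k₂τ)).
e^(−k₁τ) = e^(−0.996×0.938) = e^(−0.9342) = 0.3929; e^(−k₂τ) = e^(−0.1960) = 0.8220.
C_B = 0.996×5.50/(0.209−0.996) × (0.3929−0.8220) = (-6.961)×(-0.4291) = 2.987 kmol/m³.
C_A = C_{A0}e^(−k₁τ) = 2.161 kmol/m³, so C_C = C_{A0}−C_A−C_B = 0.3524 kmol/m³; C_B/C_C = 8.48.

8.48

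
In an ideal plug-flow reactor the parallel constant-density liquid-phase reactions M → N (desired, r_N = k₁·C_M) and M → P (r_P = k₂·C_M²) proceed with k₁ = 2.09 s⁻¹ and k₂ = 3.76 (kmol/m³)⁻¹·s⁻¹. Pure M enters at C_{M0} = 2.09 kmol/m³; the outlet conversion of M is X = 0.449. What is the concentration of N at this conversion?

C_M = C_{M0}(1−X) = 1.152 kmol/m³.
Along a PFR/batch, dC_N/dC_M = −r_N/(r_N+r_P) = −k₁/(k₁+k₂·C_M).
Integrating from C_{M0} to C_M: C_N = (2.09/3.76)·ln[(2.09+3.76·2.09)/(2.09+3.76·1.15)] = 0.5559·ln(9.948/6.420) = 0.2435 kmol/m³.

0.243 kmol/m³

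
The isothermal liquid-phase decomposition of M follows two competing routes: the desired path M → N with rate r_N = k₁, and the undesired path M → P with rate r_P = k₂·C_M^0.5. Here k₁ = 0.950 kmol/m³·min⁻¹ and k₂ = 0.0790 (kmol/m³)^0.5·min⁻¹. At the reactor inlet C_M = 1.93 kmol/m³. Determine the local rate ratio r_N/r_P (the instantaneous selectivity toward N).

8.66

S_{N/P} = r_N/r_P = (k₁)/(k₂·C_M^0.5) = (k₁/k₂)·C_M^-0.5.
= (0.950) / (0.0790×1.930^0.5) = 0.9500/0.1098 = 8.66.
The undesired path is higher order in M, so low C_M (CSTR or dilute feed) favours N.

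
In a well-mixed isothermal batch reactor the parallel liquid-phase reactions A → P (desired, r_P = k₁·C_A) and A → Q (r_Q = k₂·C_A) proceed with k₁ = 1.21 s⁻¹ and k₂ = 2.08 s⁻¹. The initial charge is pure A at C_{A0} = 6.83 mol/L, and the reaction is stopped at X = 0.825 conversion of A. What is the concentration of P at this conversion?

C_A = C_{A0}(1−X) = 1.195 mol/L.
Both paths are first order in A, so the instantaneous fraction to P is constant: dC_P/d(−C_A) = k₁/(k₁+k₂) = 0.3678.
C_P = 0.3678·(C_{A0}−C_A) = 0.3678×5.635 = 2.07 mol/L.

2.07 mol/L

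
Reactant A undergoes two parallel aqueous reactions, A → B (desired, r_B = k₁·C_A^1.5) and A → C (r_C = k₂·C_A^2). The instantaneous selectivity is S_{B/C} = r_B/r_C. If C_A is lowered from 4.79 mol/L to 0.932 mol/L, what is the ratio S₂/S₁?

S_{B/C} = (k₁/k₂)·C_A^-0.5, so S₂/S₁ = (C_{A,2}/C_{A,1})^-0.5.
= (0.932/4.79)^(-0.5) = (0.1946)^(-0.5) = 2.27.
Selectivity toward B rises as C_A falls — low-concentration operation is favoured.

2.27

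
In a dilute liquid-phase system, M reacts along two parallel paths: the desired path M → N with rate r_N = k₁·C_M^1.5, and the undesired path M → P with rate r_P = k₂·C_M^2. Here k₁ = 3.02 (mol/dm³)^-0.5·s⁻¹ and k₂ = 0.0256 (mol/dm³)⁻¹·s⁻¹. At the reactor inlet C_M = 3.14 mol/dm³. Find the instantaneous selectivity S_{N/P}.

66.6

S_{N/P} = r_N/r_P = (k₁·C_M^1.5)/(k₂·C_M^2) = (k₁/k₂)·C_M^-0.5.
= (3.02×3.140^1.5) / (0.0256×3.140^2) = 16.80/0.2524 = 66.6.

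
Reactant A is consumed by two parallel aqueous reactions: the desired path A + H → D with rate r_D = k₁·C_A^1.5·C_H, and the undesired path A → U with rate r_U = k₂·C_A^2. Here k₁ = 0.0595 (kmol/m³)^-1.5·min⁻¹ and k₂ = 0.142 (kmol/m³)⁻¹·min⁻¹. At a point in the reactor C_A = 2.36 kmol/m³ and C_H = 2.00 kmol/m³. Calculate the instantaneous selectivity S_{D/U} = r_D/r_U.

0.546

S_{D/U} = r_D/r_U = (k₁·C_A^1.5·C_H)/(k₂·C_A^2) = (k₁/k₂)·C_A^-0.5·C_H.
= (0.0595×2.360^1.5×2.000) / (0.142×2.360^2) = 0.4314/0.7909 = 0.546.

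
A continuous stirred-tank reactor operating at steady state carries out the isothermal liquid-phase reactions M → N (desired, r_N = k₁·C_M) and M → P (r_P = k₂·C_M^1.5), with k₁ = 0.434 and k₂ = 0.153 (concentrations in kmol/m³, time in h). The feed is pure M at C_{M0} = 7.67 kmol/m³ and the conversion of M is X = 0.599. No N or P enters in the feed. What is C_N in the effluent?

2.84 kmol/m³

Exit C_M = C_{M0}(1−X) = 7.67×0.401 = 3.076 kmol/m³.
Rates in a CSTR are evaluated at the outlet concentration: r_N = 0.434×3.076 = 1.335, r_P = 0.153×3.076^1.5 = 0.8253.
Fraction of consumed M going to N: r_N/(r_N+r_P) = 0.6179.
C_N = 0.6179·C_{M0}·X = 0.6179×7.67×0.599 = 2.84 kmol/m³.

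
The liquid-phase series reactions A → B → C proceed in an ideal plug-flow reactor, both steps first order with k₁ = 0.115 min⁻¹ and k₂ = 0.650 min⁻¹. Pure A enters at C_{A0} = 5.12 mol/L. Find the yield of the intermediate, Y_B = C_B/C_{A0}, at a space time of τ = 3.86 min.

0.120

The intermediate concentration in a first-order A→B→C sequence is C_B = k₁C_{A0}(e^(−k₁τ) − e^(−k₂τ))/(k₂−k₁).
e^(−k₁τ) = e^(−0.115×3.86) = e^(−0.4439) = 0.6415; e^(−k₂τ) = e^(−2.509) = 0.08135.
C_B = 0.115×5.12/(0.650−0.115) × (0.6415−0.08135) = 1.101×0.5602 = 0.6165 mol/L.
Y_B = C_B/C_{A0} = 0.6165/5.12 = 0.120.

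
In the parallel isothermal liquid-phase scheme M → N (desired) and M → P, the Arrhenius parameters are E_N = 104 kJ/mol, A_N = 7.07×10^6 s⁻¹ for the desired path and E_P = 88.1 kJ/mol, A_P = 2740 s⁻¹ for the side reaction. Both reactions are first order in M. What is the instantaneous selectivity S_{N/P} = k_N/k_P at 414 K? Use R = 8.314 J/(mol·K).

25.4

With equal orders, S_{N/P} = k_N/k_P = (A_N/A_P)·exp[(E_P−E_N)/(RT)].
(E_P−E_N)/(RT) = (88.1−104)×10³/(8.314×414) = -15900/3442 = -4.619.
k_N/k_P = (7.07×10^6/2740)·exp(-4.619) = 2580 × 0.009859 = 25.4.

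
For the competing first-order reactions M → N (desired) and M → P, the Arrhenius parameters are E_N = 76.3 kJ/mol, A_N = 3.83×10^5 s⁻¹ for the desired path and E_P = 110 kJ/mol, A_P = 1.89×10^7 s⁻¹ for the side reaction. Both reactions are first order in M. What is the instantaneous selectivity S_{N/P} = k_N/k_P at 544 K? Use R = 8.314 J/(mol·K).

34.9

With equal orders, S_{N/P} = k_N/k_P = (A_N/A_P)·exp[(E_P−E_N)/(RT)].
(E_P−E_N)/(RT) = (110−76.3)×10³/(8.314×544) = 33700/4523 = 7.451.
k_N/k_P = (3.83×10^5/1.89×10^7)·exp(7.451) = 0.02026 × 1722 = 34.9.
Since E_N < E_P, lowering the temperature improves selectivity toward N.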